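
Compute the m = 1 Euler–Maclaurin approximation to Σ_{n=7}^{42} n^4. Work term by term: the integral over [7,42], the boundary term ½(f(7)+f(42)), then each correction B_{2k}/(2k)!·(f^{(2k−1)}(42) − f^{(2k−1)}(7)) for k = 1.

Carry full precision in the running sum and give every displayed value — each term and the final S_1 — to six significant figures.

Integral: ∫_7^42 x^4 dx = 2.61349e+07.
Endpoint term: (f(7) + f(42))/2 = (2401.00 + 3.11170e+06)/2 = 1.55705e+06.
So far: 2.76919e+07.
Correction k=1: B_{2}/2! · (f^{(1)}(42) − f^{(1)}(7)) = 1/12 · (296352 − 1372.00) = 24581.7.

S_1 ≈ 2.77165e+07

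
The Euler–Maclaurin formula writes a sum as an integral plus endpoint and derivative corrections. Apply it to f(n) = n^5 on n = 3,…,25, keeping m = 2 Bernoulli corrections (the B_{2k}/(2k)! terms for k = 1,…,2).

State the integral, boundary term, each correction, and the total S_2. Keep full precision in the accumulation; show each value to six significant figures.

The integral term ∫_3^25 x^5 dx = 4.06900e+07.
Endpoint term: (f(3) + f(25))/2 = (243.000 + 9.76562e+06)/2 = 4.88293e+06.
Running total after boundary: 4.55729e+07.
Correction k=1: B_{2}/2! · (f^{(1)}(25) − f^{(1)}(3)) = 1/12 · (1.95312e+06 − 405.000) = 162727.
Running total after k=1: 4.57356e+07.
Correction k=2: B_{4}/4! · (f^{(3)}(25) − f^{(3)}(3)) = −1/720 · (37500.0 − 540.000) = -51.3333.

S_2 ≈ 4.57356e+07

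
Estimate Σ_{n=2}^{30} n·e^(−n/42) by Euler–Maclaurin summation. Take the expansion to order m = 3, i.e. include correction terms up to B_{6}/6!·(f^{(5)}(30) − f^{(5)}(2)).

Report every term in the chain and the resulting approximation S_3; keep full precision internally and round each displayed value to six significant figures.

∫_2^30 x·e^(−x/42) dx evaluates to 281.688.
½[f(2) + f(30)] = ½[1.90699 + 14.6862] = 8.29662.
Integral + boundary = 289.985.
Correction k=1: B_{2}/2! · (f^{(1)}(30) − f^{(1)}(2)) = 1/12 · (0.139869 − 0.908092) = -0.0640186.
Partial sum through k=1: 289.921.
Correction k=2: B_{4}/4! · (f^{(3)}(30) − f^{(3)}(2)) = −1/720 · (0.000634327 − 0.00159585) = 1.33545e-06.
Partial sum through k=2: 289.921.
Correction k=3: B_{6}/6! · (f^{(5)}(30) − f^{(5)}(2)) = 1/30240 · (6.74242e-07 − 1.51753e-06) = -2.78864e-11.

S_3 ≈ 289.921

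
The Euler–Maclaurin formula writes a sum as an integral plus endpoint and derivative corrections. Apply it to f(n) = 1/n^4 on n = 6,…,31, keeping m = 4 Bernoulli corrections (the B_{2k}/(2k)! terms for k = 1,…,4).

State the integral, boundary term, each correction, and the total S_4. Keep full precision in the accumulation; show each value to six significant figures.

S_4 ≈ 0.00196065

∫_6^31 1/x^4 dx evaluates to 0.00153202.
½[f(6) + f(31)] = ½[0.000771605 + 1.08281e-06] = 0.000386344.
Integral + boundary = 0.00191836.
k=1: B_{2}/(2)! × [f^{(1)}(31) − f^{(1)}(6)] = 1/12 × (-1.39718e-07 − (-0.000514403)) = 4.28553e-05.
Running total after k=1: 0.00196122.
k=2: B_{4}/(4)! × [f^{(3)}(31) − f^{(3)}(6)] = −1/720 × (-4.36164e-09 − (-0.000428669)) = -5.95368e-07.
Running total after k=2: 0.00196062.
k=3: B_{6}/(6)! × [f^{(5)}(31) − f^{(5)}(6)] = 1/30240 × (-2.54164e-10 − (-0.000666819)) = 2.20509e-08.
Running total after k=3: 0.00196065.
k=4: B_{8}/(8)! × [f^{(7)}(31) − f^{(7)}(6)] = −1/1209600 × (-2.38031e-11 − (-0.00166705)) = -1.37818e-09.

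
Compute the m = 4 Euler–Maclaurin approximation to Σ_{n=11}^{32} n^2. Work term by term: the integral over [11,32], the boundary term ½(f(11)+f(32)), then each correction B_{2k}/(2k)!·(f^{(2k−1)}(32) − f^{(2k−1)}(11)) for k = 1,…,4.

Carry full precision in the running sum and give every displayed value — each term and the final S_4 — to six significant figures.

Integral: ∫_11^32 x^2 dx = 10479.0.
½[f(11) + f(32)] = ½[121.000 + 1024.00] = 572.500.
Integral + boundary = 11051.5.
k=1: B_{2}/(2)! × [f^{(1)}(32) − f^{(1)}(11)] = 1/12 × (64.0000 − 22.0000) = 3.50000.
Running total after k=1: 11055.0.
k=2: B_{4}/(4)! × [f^{(3)}(32) − f^{(3)}(11)] = −1/720 × (0.00000 − 0.00000) = 0.00000.
Running total after k=2: 11055.0.
k=3: B_{6}/(6)! × [f^{(5)}(32) − f^{(5)}(11)] = 1/30240 × (0.00000 − 0.00000) = 0.00000.
Running total after k=3: 11055.0.
k=4: B_{8}/(8)! × [f^{(7)}(32) − f^{(7)}(11)] = −1/1209600 × (0.00000 − 0.00000) = 0.00000.

S_4 ≈ 11055.0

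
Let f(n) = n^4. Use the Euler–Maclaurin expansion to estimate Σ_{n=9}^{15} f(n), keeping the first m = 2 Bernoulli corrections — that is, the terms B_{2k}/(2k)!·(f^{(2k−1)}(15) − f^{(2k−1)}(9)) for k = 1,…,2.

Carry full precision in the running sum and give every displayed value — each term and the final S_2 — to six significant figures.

S_2 ≈ 169540

Integral: ∫_9^15 x^4 dx = 140065.
½[f(9) + f(15)] = ½[6561.00 + 50625.0] = 28593.0.
Integral + boundary = 168658.
Order-1 term: 1/12 · (13500.0 − 2916.00) = 882.000.
After k=1: 169540.
Order-2 term: −1/720 · (360.000 − 216.000) = -0.200000.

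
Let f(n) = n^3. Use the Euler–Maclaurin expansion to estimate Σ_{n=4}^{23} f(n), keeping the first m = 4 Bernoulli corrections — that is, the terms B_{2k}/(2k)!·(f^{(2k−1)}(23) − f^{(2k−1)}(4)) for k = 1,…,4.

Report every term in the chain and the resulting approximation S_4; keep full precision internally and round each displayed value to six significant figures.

S_4 ≈ 76140.0

∫_4^23 x^3 dx evaluates to 69896.2.
Boundary: ½(f(4) + f(23)) = ½(64.0000 + 12167.0) = 6115.50.
Running total after boundary: 76011.8.
Correction k=1: B_{2}/2! · (f^{(1)}(23) − f^{(1)}(4)) = 1/12 · (1587.00 − 48.0000) = 128.250.
Partial sum through k=1: 76140.0.
Correction k=2: B_{4}/4! · (f^{(3)}(23) − f^{(3)}(4)) = −1/720 · (6.00000 − 6.00000) = 0.00000.
Partial sum through k=2: 76140.0.
Correction k=3: B_{6}/6! · (f^{(5)}(23) − f^{(5)}(4)) = 1/30240 · (0.00000 − 0.00000) = 0.00000.
Partial sum through k=3: 76140.0.
Correction k=4: B_{8}/8! · (f^{(7)}(23) − f^{(7)}(4)) = −1/1209600 · (0.00000 − 0.00000) = 0.00000.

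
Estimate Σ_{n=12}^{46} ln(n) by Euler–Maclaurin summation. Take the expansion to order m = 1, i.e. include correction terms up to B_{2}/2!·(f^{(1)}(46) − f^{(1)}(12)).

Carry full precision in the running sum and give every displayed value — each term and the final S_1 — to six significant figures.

∫_12^46 ln(x) dx evaluates to 112.299.
Boundary: ½(f(12) + f(46)) = ½(2.48491 + 3.82864) = 3.15677.
So far: 115.455.
Correction k=1: B_{2}/2! · (f^{(1)}(46) − f^{(1)}(12)) = 1/12 · (0.0217391 − 0.0833333) = -0.00513285.

S_1 ≈ 115.450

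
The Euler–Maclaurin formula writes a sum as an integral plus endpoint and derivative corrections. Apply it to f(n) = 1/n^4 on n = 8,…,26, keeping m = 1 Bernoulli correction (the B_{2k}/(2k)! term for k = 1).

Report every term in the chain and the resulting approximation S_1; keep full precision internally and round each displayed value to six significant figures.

S_1 ≈ 0.000765385

Integral: ∫_8^26 1/x^4 dx = 0.000632076.
Endpoint term: (f(8) + f(26))/2 = (0.000244141 + 2.18830e-06)/2 = 0.000123164.
So far: 0.000755241.
Order-1 term: 1/12 · (-3.36661e-07 − (-0.000122070)) = 1.01445e-05.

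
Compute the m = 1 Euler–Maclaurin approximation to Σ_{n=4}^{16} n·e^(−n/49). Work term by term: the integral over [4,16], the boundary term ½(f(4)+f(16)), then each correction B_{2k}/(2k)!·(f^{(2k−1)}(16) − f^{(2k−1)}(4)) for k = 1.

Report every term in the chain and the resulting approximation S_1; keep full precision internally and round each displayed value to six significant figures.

Integral: ∫_4^16 x·e^(−x/49) dx = 95.6923.
Boundary: ½(f(4) + f(16)) = ½(3.68644 + 11.5428) = 7.61460.
Integral + boundary = 103.307.
Correction k=1: B_{2}/2! · (f^{(1)}(16) − f^{(1)}(4)) = 1/12 · (0.485856 − 0.846377) = -0.0300434.

S_1 ≈ 103.277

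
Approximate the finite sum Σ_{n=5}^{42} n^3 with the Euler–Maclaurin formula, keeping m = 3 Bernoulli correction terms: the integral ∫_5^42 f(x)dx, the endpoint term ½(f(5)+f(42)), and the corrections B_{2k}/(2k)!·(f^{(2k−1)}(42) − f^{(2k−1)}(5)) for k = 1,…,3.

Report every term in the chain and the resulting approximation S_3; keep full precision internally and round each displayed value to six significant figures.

S_3 ≈ 815309

Integral: ∫_5^42 x^3 dx = 777768.
Endpoint term: (f(5) + f(42))/2 = (125.000 + 74088.0)/2 = 37106.5.
Integral + boundary = 814874.
Order-1 term: 1/12 · (5292.00 − 75.0000) = 434.750.
Partial sum through k=1: 815309.
Order-2 term: −1/720 · (6.00000 − 6.00000) = 0.00000.
Partial sum through k=2: 815309.
Order-3 term: 1/30240 · (0.00000 − 0.00000) = 0.00000.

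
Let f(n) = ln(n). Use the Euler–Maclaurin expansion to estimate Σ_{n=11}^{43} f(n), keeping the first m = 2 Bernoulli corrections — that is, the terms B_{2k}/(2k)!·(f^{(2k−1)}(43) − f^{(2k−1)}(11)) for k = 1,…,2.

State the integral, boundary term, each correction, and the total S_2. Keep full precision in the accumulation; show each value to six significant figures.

∫_11^43 ln(x) dx evaluates to 103.355.
Endpoint term: (f(11) + f(43))/2 = (2.39790 + 3.76120)/2 = 3.07955.
Integral + boundary = 106.434.
Correction k=1: B_{2}/2! · (f^{(1)}(43) − f^{(1)}(11)) = 1/12 · (0.0232558 − 0.0909091) = -0.00563777.
Partial sum through k=1: 106.429.
Correction k=2: B_{4}/4! · (f^{(3)}(43) − f^{(3)}(11)) = −1/720 · (2.51550e-05 − 0.00150263) = 2.05205e-06.

S_2 ≈ 106.429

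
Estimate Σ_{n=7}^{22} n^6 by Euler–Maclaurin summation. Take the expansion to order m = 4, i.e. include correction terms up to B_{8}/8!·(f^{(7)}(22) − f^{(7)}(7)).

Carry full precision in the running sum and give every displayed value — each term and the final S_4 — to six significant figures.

The integral term ∫_7^22 x^6 dx = 3.56219e+08.
Boundary: ½(f(7) + f(22)) = ½(117649 + 1.13380e+08) = 5.67488e+07.
Running total after boundary: 4.12968e+08.
Order-1 term: 1/12 · (3.09218e+07 − 100842) = 2.56841e+06.
Running total after k=1: 4.15536e+08.
Order-2 term: −1/720 · (1.27776e+06 − 41160.0) = -1717.50.
Running total after k=2: 4.15535e+08.
Order-3 term: 1/30240 · (15840.0 − 5040.00) = 0.357143.
Running total after k=3: 4.15535e+08.
Order-4 term: −1/1209600 · (0.00000 − 0.00000) = 0.00000.

S_4 ≈ 4.15535e+08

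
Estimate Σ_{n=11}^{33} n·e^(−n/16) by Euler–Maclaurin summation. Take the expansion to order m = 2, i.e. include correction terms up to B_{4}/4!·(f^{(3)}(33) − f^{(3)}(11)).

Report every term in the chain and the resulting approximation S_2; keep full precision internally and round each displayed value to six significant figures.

Integral: ∫_11^33 x·e^(−x/16) dx = 117.549.
Boundary: ½(f(11) + f(33)) = ½(5.53115 + 4.19548) = 4.86331.
Integral + boundary = 122.412.
Order-1 term: 1/12 · (-0.135082 − 0.157135) = -0.0243514.
After k=1: 122.388.
Order-2 term: −1/720 · (0.000465585 − 0.00454218) = 5.66194e-06.

S_2 ≈ 122.388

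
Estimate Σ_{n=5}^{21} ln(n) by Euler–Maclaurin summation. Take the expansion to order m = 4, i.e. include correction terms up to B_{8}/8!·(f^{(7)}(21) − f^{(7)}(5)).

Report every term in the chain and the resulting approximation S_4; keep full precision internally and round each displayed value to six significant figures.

∫_5^21 ln(x) dx evaluates to 39.8878.
½[f(5) + f(21)] = ½[1.60944 + 3.04452] = 2.32698.
Integral + boundary = 42.2148.
Order-1 term: 1/12 · (0.0476190 − 0.200000) = -0.0126984.
After k=1: 42.2021.
Order-2 term: −1/720 · (0.000215959 − 0.0160000) = 2.19223e-05.
After k=2: 42.2021.
Order-3 term: 1/30240 · (5.87645e-06 − 0.00768000) = -2.53774e-07.
After k=3: 42.2021.
Order-4 term: −1/1209600 · (3.99758e-07 − 0.00921600) = 7.61872e-09.

S_4 ≈ 42.2021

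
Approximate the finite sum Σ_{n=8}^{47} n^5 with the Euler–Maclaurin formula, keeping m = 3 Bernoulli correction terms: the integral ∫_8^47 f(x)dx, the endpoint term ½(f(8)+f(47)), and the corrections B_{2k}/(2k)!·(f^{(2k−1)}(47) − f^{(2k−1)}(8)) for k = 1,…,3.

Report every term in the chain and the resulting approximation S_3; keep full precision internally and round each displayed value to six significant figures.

S_3 ≈ 1.91321e+09

∫_8^47 x^5 dx evaluates to 1.79649e+09.
½[f(8) + f(47)] = ½[32768.0 + 2.29345e+08] = 1.14689e+08.
So far: 1.91118e+09.
Correction k=1: B_{2}/2! · (f^{(1)}(47) − f^{(1)}(8)) = 1/12 · (2.43984e+07 − 20480.0) = 2.03149e+06.
Running total after k=1: 1.91321e+09.
Correction k=2: B_{4}/4! · (f^{(3)}(47) − f^{(3)}(8)) = −1/720 · (132540 − 3840.00) = -178.750.
Running total after k=2: 1.91321e+09.
Correction k=3: B_{6}/6! · (f^{(5)}(47) − f^{(5)}(8)) = 1/30240 · (120.000 − 120.000) = 0.00000.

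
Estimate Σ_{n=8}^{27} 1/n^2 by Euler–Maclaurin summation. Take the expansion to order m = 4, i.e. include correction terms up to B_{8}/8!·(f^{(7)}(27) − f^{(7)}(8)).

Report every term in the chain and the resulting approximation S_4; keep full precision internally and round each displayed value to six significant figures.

Integral: ∫_8^27 1/x^2 dx = 0.0879630.
Boundary: ½(f(8) + f(27)) = ½(0.0156250 + 0.00137174) = 0.00849837.
Integral + boundary = 0.0964613.
Correction k=1: B_{2}/2! · (f^{(1)}(27) − f^{(1)}(8)) = 1/12 · (-0.000101611 − (-0.00390625)) = 0.000317053.
Running total after k=1: 0.0967784.
Correction k=2: B_{4}/4! · (f^{(3)}(27) − f^{(3)}(8)) = −1/720 · (-1.67260e-06 − (-0.000732422)) = -1.01493e-06.
Running total after k=2: 0.0967774.
Correction k=3: B_{6}/6! · (f^{(5)}(27) − f^{(5)}(8)) = 1/30240 · (-6.88313e-08 − (-0.000343323)) = 1.13510e-08.
Running total after k=3: 0.0967774.
Correction k=4: B_{8}/8! · (f^{(7)}(27) − f^{(7)}(8)) = −1/1209600 · (-5.28745e-09 − (-0.000300407)) = -2.48348e-10.

S_4 ≈ 0.0967774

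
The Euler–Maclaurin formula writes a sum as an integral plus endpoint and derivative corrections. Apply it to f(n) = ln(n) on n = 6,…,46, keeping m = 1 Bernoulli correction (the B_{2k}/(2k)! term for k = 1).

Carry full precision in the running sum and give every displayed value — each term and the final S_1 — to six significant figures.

S_1 ≈ 128.165

Integral: ∫_6^46 ln(x) dx = 125.367.
Endpoint term: (f(6) + f(46))/2 = (1.79176 + 3.82864)/2 = 2.81020.
Running total after boundary: 128.177.
k=1: B_{2}/(2)! × [f^{(1)}(46) − f^{(1)}(6)] = 1/12 × (0.0217391 − 0.166667) = -0.0120773.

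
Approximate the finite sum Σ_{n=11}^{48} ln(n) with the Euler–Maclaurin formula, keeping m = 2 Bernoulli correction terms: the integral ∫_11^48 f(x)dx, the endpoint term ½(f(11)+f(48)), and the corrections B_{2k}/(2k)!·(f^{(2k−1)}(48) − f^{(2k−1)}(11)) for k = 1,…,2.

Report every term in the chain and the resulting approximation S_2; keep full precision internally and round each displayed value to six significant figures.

S_2 ≈ 125.570

∫_11^48 ln(x) dx evaluates to 122.441.
Endpoint term: (f(11) + f(48))/2 = (2.39790 + 3.87120)/2 = 3.13455.
Running total after boundary: 125.575.
Order-1 term: 1/12 · (0.0208333 − 0.0909091) = -0.00583965.
Running total after k=1: 125.570.
Order-2 term: −1/720 · (1.80845e-05 − 0.00150263) = 2.06187e-06.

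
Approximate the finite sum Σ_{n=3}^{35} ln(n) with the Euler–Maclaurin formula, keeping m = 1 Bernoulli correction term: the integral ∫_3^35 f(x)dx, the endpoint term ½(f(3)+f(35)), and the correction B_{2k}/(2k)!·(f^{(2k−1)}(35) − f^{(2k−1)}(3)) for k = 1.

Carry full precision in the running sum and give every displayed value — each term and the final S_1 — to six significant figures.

S_1 ≈ 91.4429

∫_3^35 ln(x) dx evaluates to 89.1413.
½[f(3) + f(35)] = ½[1.09861 + 3.55535] = 2.32698.
Running total after boundary: 91.4683.
k=1: B_{2}/(2)! × [f^{(1)}(35) − f^{(1)}(3)] = 1/12 × (0.0285714 − 0.333333) = -0.0253968.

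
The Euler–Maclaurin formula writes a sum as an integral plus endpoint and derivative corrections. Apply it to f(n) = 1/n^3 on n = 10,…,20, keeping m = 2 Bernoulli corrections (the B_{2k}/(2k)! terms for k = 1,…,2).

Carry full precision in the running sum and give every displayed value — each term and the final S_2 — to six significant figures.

The integral term ∫_10^20 1/x^3 dx = 0.00375000.
Endpoint term: (f(10) + f(20))/2 = (0.00100000 + 0.000125000)/2 = 0.000562500.
Running total after boundary: 0.00431250.
k=1: B_{2}/(2)! × [f^{(1)}(20) − f^{(1)}(10)] = 1/12 × (-1.87500e-05 − (-0.000300000)) = 2.34375e-05.
After k=1: 0.00433594.
k=2: B_{4}/(4)! × [f^{(3)}(20) − f^{(3)}(10)] = −1/720 × (-9.37500e-07 − (-6.00000e-05)) = -8.20312e-08.

S_2 ≈ 0.00433586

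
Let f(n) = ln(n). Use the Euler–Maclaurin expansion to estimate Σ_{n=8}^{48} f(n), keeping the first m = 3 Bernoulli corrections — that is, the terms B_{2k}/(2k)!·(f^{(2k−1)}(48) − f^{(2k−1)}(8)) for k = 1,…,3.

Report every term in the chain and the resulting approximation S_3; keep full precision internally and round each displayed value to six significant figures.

S_3 ≈ 132.149

Integral: ∫_8^48 ln(x) dx = 129.182.
Boundary: ½(f(8) + f(48)) = ½(2.07944 + 3.87120) = 2.97532.
Running total after boundary: 132.157.
k=1: B_{2}/(2)! × [f^{(1)}(48) − f^{(1)}(8)] = 1/12 × (0.0208333 − 0.125000) = -0.00868056.
Partial sum through k=1: 132.149.
k=2: B_{4}/(4)! × [f^{(3)}(48) − f^{(3)}(8)] = −1/720 × (1.80845e-05 − 0.00390625) = 5.40023e-06.
Partial sum through k=2: 132.149.
k=3: B_{6}/(6)! × [f^{(5)}(48) − f^{(5)}(8)] = 1/30240 × (9.41901e-08 − 0.000732422) = -2.42172e-08.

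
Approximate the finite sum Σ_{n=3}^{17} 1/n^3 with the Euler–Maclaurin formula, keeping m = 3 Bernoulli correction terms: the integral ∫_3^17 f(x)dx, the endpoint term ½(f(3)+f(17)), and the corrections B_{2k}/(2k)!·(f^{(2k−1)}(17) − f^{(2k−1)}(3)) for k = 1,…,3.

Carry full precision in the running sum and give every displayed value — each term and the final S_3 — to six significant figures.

S_3 ≈ 0.0754276

∫_3^17 1/x^3 dx evaluates to 0.0538255.
½[f(3) + f(17)] = ½[0.0370370 + 0.000203542] = 0.0186203.
So far: 0.0724457.
k=1: B_{2}/(2)! × [f^{(1)}(17) − f^{(1)}(3)] = 1/12 × (-3.59191e-05 − (-0.0370370)) = 0.00308343.
Running total after k=1: 0.0755292.
k=2: B_{4}/(4)! × [f^{(3)}(17) − f^{(3)}(3)] = −1/720 × (-2.48575e-06 − (-0.0823045)) = -0.000114308.
Running total after k=2: 0.0754149.
k=3: B_{6}/(6)! × [f^{(5)}(17) − f^{(5)}(3)] = 1/30240 × (-3.61251e-07 − (-0.384088)) = 1.27013e-05.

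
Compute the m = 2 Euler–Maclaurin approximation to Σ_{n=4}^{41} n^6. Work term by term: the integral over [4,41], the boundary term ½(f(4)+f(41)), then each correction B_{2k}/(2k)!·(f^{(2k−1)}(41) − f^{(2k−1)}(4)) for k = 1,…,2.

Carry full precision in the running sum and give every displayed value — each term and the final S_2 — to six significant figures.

S_2 ≈ 3.02550e+10

The integral term ∫_4^41 x^6 dx = 2.78220e+10.
Boundary: ½(f(4) + f(41)) = ½(4096.00 + 4.75010e+09) = 2.37505e+09.
So far: 3.01971e+10.
Correction k=1: B_{2}/2! · (f^{(1)}(41) − f^{(1)}(4)) = 1/12 · (6.95137e+08 − 6144.00) = 5.79276e+07.
Running total after k=1: 3.02550e+10.
Correction k=2: B_{4}/4! · (f^{(3)}(41) − f^{(3)}(4)) = −1/720 · (8.27052e+06 − 7680.00) = -11476.2.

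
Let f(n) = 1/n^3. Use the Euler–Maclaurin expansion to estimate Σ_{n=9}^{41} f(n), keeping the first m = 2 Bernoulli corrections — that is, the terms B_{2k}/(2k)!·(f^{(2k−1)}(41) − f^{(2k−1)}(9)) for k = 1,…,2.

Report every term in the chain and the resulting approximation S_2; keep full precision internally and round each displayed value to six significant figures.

∫_9^41 1/x^3 dx evaluates to 0.00587540.
Boundary: ½(f(9) + f(41)) = ½(0.00137174 + 1.45094e-05) = 0.000693126.
Running total after boundary: 0.00656852.
k=1: B_{2}/(2)! × [f^{(1)}(41) − f^{(1)}(9)] = 1/12 × (-1.06166e-06 − (-0.000457247)) = 3.80155e-05.
Partial sum through k=1: 0.00660654.
k=2: B_{4}/(4)! × [f^{(3)}(41) − f^{(3)}(9)] = −1/720 × (-1.26313e-08 − (-0.000112901)) = -1.56789e-07.

S_2 ≈ 0.00660638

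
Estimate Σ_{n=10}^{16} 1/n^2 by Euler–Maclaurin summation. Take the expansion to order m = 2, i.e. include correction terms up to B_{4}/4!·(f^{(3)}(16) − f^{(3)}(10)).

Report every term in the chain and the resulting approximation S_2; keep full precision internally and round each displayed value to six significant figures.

The integral term ∫_10^16 1/x^2 dx = 0.0375000.
½[f(10) + f(16)] = ½[0.0100000 + 0.00390625] = 0.00695313.
So far: 0.0444531.
Correction k=1: B_{2}/2! · (f^{(1)}(16) − f^{(1)}(10)) = 1/12 · (-0.000488281 − (-0.00200000)) = 0.000125977.
Partial sum through k=1: 0.0445791.
Correction k=2: B_{4}/4! · (f^{(3)}(16) − f^{(3)}(10)) = −1/720 · (-2.28882e-05 − (-0.000240000)) = -3.01544e-07.

S_2 ≈ 0.0445788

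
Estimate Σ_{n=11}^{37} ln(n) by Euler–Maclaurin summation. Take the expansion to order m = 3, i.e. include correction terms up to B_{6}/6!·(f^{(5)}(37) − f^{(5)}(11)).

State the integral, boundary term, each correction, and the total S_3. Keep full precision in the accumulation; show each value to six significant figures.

∫_11^37 ln(x) dx evaluates to 81.2271.
Endpoint term: (f(11) + f(37))/2 = (2.39790 + 3.61092)/2 = 3.00441.
Integral + boundary = 84.2315.
k=1: B_{2}/(2)! × [f^{(1)}(37) − f^{(1)}(11)] = 1/12 × (0.0270270 − 0.0909091) = -0.00532351.
After k=1: 84.2262.
k=2: B_{4}/(4)! × [f^{(3)}(37) − f^{(3)}(11)] = −1/720 × (3.94843e-05 − 0.00150263) = 2.03215e-06.
After k=2: 84.2262.
k=3: B_{6}/(6)! × [f^{(5)}(37) − f^{(5)}(11)] = 1/30240 × (3.46101e-07 − 0.000149021) = -4.91650e-09.

S_3 ≈ 84.2262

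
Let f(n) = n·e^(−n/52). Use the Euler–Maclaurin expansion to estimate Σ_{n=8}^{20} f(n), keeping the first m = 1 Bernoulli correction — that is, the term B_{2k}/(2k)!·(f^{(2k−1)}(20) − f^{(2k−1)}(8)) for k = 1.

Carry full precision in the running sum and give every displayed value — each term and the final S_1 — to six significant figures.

S_1 ≈ 136.724

Integral: ∫_8^20 x·e^(−x/52) dx = 126.513.
½[f(8) + f(20)] = ½[6.85923 + 13.6142] = 10.2367.
So far: 136.750.
Correction k=1: B_{2}/2! · (f^{(1)}(20) − f^{(1)}(8)) = 1/12 · (0.418900 − 0.725496) = -0.0255496.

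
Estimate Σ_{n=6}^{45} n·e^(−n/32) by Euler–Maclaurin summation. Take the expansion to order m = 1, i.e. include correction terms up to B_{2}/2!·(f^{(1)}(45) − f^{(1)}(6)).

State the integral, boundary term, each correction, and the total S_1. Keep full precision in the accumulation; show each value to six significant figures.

The integral term ∫_6^45 x·e^(−x/32) dx = 404.270.
Endpoint term: (f(6) + f(45))/2 = (4.97417 + 11.0277)/2 = 8.00095.
Integral + boundary = 412.271.
Correction k=1: B_{2}/2! · (f^{(1)}(45) − f^{(1)}(6)) = 1/12 · (-0.0995558 − 0.673586) = -0.0644285.

S_1 ≈ 412.207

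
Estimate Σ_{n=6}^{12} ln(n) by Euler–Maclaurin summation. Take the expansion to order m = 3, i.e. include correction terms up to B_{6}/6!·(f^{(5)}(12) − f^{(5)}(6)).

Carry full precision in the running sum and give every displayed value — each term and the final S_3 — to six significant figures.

Integral: ∫_6^12 ln(x) dx = 13.0683.
Endpoint term: (f(6) + f(12))/2 = (1.79176 + 2.48491)/2 = 2.13833.
Integral + boundary = 15.2067.
Order-1 term: 1/12 · (0.0833333 − 0.166667) = -0.00694444.
After k=1: 15.1997.
Order-2 term: −1/720 · (0.00115741 − 0.00925926) = 1.12526e-05.
After k=2: 15.1997.
Order-3 term: 1/30240 · (9.64506e-05 − 0.00308642) = -9.88746e-08.

S_3 ≈ 15.1997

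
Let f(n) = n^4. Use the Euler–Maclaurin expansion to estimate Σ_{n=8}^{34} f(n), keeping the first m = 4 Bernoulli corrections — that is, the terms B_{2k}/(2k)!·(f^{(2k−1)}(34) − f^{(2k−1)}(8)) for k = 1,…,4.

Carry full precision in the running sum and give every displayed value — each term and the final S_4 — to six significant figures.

Integral: ∫_8^34 x^4 dx = 9.08053e+06.
Boundary: ½(f(8) + f(34)) = ½(4096.00 + 1.33634e+06) = 670216.
So far: 9.75075e+06.
Correction k=1: B_{2}/2! · (f^{(1)}(34) − f^{(1)}(8)) = 1/12 · (157216 − 2048.00) = 12930.7.
After k=1: 9.76368e+06.
Correction k=2: B_{4}/4! · (f^{(3)}(34) − f^{(3)}(8)) = −1/720 · (816.000 − 192.000) = -0.866667.
After k=2: 9.76368e+06.
Correction k=3: B_{6}/6! · (f^{(5)}(34) − f^{(5)}(8)) = 1/30240 · (0.00000 − 0.00000) = 0.00000.
After k=3: 9.76368e+06.
Correction k=4: B_{8}/8! · (f^{(7)}(34) − f^{(7)}(8)) = −1/1209600 · (0.00000 − 0.00000) = 0.00000.

S_4 ≈ 9.76368e+06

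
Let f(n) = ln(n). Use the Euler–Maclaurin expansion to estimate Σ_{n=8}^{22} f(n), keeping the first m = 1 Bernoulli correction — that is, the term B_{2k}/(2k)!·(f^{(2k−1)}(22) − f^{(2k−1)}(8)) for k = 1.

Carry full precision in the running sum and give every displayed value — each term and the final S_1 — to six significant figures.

The integral term ∫_8^22 ln(x) dx = 37.3674.
Endpoint term: (f(8) + f(22))/2 = (2.07944 + 3.09104)/2 = 2.58524.
So far: 39.9526.
k=1: B_{2}/(2)! × [f^{(1)}(22) − f^{(1)}(8)] = 1/12 × (0.0454545 − 0.125000) = -0.00662879.

S_1 ≈ 39.9460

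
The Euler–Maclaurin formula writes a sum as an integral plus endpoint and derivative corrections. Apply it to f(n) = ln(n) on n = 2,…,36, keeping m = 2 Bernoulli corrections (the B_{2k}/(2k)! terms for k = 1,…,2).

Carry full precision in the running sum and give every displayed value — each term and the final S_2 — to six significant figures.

S_2 ≈ 95.7197

∫_2^36 ln(x) dx evaluates to 93.6204.
Boundary: ½(f(2) + f(36)) = ½(0.693147 + 3.58352) = 2.13833.
Running total after boundary: 95.7587.
Order-1 term: 1/12 · (0.0277778 − 0.500000) = -0.0393519.
After k=1: 95.7194.
Order-2 term: −1/720 · (4.28669e-05 − 0.250000) = 0.000347163.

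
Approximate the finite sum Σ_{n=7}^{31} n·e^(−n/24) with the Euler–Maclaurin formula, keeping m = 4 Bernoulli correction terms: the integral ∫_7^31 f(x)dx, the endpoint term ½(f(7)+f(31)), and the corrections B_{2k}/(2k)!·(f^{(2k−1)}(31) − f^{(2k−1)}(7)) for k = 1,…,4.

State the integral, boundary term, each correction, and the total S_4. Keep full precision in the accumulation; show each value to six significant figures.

S_4 ≈ 199.852

Integral: ∫_7^31 x·e^(−x/24) dx = 193.029.
½[f(7) + f(31)] = ½[5.22912 + 8.51918] = 6.87415.
Running total after boundary: 199.903.
Order-1 term: 1/12 · (-0.0801536 − 0.529137) = -0.0507743.
After k=1: 199.852.
Order-2 term: −1/720 · (0.000815054 − 0.00351245) = 3.74639e-06.
After k=2: 199.852.
Order-3 term: 1/30240 · (3.07164e-06 − 1.06012e-05) = -2.48992e-10.
After k=3: 199.852.
Order-4 term: −1/1209600 · (8.20877e-09 − 2.62227e-08) = 1.48925e-14.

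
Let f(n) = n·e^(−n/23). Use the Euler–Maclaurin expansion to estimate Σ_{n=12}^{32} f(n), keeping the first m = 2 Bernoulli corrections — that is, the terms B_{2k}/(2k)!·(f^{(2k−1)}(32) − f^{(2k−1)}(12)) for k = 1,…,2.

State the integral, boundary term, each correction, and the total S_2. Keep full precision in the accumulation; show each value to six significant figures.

The integral term ∫_12^32 x·e^(−x/23) dx = 163.088.
Endpoint term: (f(12) + f(32))/2 = (7.12185 + 7.96002)/2 = 7.54094.
So far: 170.629.
Correction k=1: B_{2}/2! · (f^{(1)}(32) − f^{(1)}(12)) = 1/12 · (-0.0973372 − 0.283842) = -0.0317649.
After k=1: 170.597.
Correction k=2: B_{4}/4! · (f^{(3)}(32) − f^{(3)}(12)) = −1/720 · (0.000756454 − 0.00278037) = 2.81100e-06.

S_2 ≈ 170.597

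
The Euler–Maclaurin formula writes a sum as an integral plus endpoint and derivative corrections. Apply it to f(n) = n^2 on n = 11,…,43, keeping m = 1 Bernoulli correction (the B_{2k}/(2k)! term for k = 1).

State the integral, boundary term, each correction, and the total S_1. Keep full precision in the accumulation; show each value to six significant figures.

The integral term ∫_11^43 x^2 dx = 26058.7.
Endpoint term: (f(11) + f(43))/2 = (121.000 + 1849.00)/2 = 985.000.
Integral + boundary = 27043.7.
Correction k=1: B_{2}/2! · (f^{(1)}(43) − f^{(1)}(11)) = 1/12 · (86.0000 − 22.0000) = 5.33333.

S_1 ≈ 27049.0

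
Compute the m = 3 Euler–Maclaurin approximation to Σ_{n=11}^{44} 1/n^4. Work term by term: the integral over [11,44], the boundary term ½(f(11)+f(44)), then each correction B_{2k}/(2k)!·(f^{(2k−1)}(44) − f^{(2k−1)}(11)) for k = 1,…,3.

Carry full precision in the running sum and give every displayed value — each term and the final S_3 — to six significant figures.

∫_11^44 1/x^4 dx evaluates to 0.000246525.
Endpoint term: (f(11) + f(44))/2 = (6.83013e-05 + 2.66802e-07)/2 = 3.42841e-05.
Running total after boundary: 0.000280809.
k=1: B_{2}/(2)! × [f^{(1)}(44) − f^{(1)}(11)] = 1/12 × (-2.42547e-08 − (-2.48369e-05)) = 2.06772e-06.
Running total after k=1: 0.000282877.
k=2: B_{4}/(4)! × [f^{(3)}(44) − f^{(3)}(11)] = −1/720 × (-3.75848e-10 − (-6.15790e-06)) = -8.55211e-09.
Running total after k=2: 0.000282868.
k=3: B_{6}/(6)! × [f^{(5)}(44) − f^{(5)}(11)] = 1/30240 × (-1.08716e-11 − (-2.84994e-06)) = 9.42436e-11.

S_3 ≈ 0.000282869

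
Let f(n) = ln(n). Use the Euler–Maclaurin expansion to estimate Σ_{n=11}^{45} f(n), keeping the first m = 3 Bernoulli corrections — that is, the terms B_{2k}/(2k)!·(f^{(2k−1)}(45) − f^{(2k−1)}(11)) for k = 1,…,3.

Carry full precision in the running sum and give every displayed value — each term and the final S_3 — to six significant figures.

∫_11^45 ln(x) dx evaluates to 110.923.
Endpoint term: (f(11) + f(45))/2 = (2.39790 + 3.80666)/2 = 3.10228.
Running total after boundary: 114.025.
k=1: B_{2}/(2)! × [f^{(1)}(45) − f^{(1)}(11)] = 1/12 × (0.0222222 − 0.0909091) = -0.00572391.
Partial sum through k=1: 114.020.
k=2: B_{4}/(4)! × [f^{(3)}(45) − f^{(3)}(11)] = −1/720 × (2.19479e-05 − 0.00150263) = 2.05650e-06.
Partial sum through k=2: 114.020.
k=3: B_{6}/(6)! × [f^{(5)}(45) − f^{(5)}(11)] = 1/30240 × (1.30061e-07 − 0.000149021) = -4.92365e-09.

S_3 ≈ 114.020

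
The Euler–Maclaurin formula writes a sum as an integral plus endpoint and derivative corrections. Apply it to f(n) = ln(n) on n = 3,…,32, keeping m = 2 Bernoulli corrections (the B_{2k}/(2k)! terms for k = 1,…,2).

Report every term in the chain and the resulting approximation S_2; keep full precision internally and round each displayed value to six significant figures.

S_2 ≈ 80.8648

∫_3^32 ln(x) dx evaluates to 78.6077.
Boundary: ½(f(3) + f(32)) = ½(1.09861 + 3.46574) = 2.28217.
Integral + boundary = 80.8899.
Order-1 term: 1/12 · (0.0312500 − 0.333333) = -0.0251736.
Partial sum through k=1: 80.8647.
Order-2 term: −1/720 · (6.10352e-05 − 0.0740741) = 0.000102796.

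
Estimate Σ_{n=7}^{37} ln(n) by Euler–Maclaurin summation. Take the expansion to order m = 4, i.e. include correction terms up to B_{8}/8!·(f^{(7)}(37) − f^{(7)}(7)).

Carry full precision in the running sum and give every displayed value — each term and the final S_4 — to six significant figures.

Integral: ∫_7^37 ln(x) dx = 89.9826.
Endpoint term: (f(7) + f(37))/2 = (1.94591 + 3.61092)/2 = 2.77841.
So far: 92.7610.
k=1: B_{2}/(2)! × [f^{(1)}(37) − f^{(1)}(7)] = 1/12 × (0.0270270 − 0.142857) = -0.00965251.
Running total after k=1: 92.7514.
k=2: B_{4}/(4)! × [f^{(3)}(37) − f^{(3)}(7)] = −1/720 × (3.94843e-05 − 0.00583090) = 8.04364e-06.
Running total after k=2: 92.7514.
k=3: B_{6}/(6)! × [f^{(5)}(37) − f^{(5)}(7)] = 1/30240 × (3.46101e-07 − 0.00142798) = -4.72100e-08.
Running total after k=3: 92.7514.
k=4: B_{8}/(8)! × [f^{(7)}(37) − f^{(7)}(7)] = −1/1209600 × (7.58439e-09 − 0.000874271) = 7.22771e-10.

S_4 ≈ 92.7514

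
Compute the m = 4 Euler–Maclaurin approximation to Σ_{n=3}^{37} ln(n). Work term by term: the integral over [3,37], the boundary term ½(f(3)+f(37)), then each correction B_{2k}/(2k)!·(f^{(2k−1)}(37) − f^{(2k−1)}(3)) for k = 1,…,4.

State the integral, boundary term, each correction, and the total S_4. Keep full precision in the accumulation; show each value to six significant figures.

S_4 ≈ 98.6375

∫_3^37 ln(x) dx evaluates to 96.3081.
½[f(3) + f(37)] = ½[1.09861 + 3.61092] = 2.35477.
So far: 98.6629.
Order-1 term: 1/12 · (0.0270270 − 0.333333) = -0.0255255.
Partial sum through k=1: 98.6374.
Order-2 term: −1/720 · (3.94843e-05 − 0.0740741) = 0.000102826.
Partial sum through k=2: 98.6375.
Order-3 term: 1/30240 · (3.46101e-07 − 0.0987654) = -3.26604e-06.
Partial sum through k=3: 98.6375.
Order-4 term: −1/1209600 · (7.58439e-09 − 0.329218) = 2.72171e-07.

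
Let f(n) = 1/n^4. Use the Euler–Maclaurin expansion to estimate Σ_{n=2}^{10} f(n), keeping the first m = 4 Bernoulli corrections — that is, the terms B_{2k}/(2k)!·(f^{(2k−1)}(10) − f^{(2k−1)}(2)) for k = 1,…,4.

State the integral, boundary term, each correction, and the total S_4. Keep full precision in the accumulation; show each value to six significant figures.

S_4 ≈ 0.0819345

Integral: ∫_2^10 1/x^4 dx = 0.0413333.
Boundary: ½(f(2) + f(10)) = ½(0.0625000 + 0.000100000) = 0.0313000.
Running total after boundary: 0.0726333.
Order-1 term: 1/12 · (-4.00000e-05 − (-0.125000)) = 0.0104133.
After k=1: 0.0830467.
Order-2 term: −1/720 · (-1.20000e-05 − (-0.937500)) = -0.00130207.
After k=2: 0.0817446.
Order-3 term: 1/30240 · (-6.72000e-06 − (-13.1250)) = 0.000434028.
After k=3: 0.0821786.
Order-4 term: −1/1209600 · (-6.04800e-06 − (-295.312)) = -0.000244141.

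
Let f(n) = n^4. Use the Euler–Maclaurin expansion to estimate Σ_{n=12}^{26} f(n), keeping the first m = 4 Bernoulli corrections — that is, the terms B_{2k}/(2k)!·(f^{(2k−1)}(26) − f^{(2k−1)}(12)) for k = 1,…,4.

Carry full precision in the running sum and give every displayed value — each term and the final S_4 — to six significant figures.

S_4 ≈ 2.57065e+06

∫_12^26 x^4 dx evaluates to 2.32651e+06.
½[f(12) + f(26)] = ½[20736.0 + 456976] = 238856.
So far: 2.56536e+06.
Correction k=1: B_{2}/2! · (f^{(1)}(26) − f^{(1)}(12)) = 1/12 · (70304.0 − 6912.00) = 5282.67.
Running total after k=1: 2.57065e+06.
Correction k=2: B_{4}/4! · (f^{(3)}(26) − f^{(3)}(12)) = −1/720 · (624.000 − 288.000) = -0.466667.
Running total after k=2: 2.57065e+06.
Correction k=3: B_{6}/6! · (f^{(5)}(26) − f^{(5)}(12)) = 1/30240 · (0.00000 − 0.00000) = 0.00000.
Running total after k=3: 2.57065e+06.
Correction k=4: B_{8}/8! · (f^{(7)}(26) − f^{(7)}(12)) = −1/1209600 · (0.00000 − 0.00000) = 0.00000.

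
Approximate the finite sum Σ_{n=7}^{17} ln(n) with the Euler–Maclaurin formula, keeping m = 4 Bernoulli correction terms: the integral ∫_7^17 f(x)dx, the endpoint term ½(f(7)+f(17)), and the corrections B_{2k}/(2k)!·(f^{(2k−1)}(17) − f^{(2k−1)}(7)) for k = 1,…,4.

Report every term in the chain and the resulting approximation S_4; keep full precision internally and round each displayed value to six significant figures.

S_4 ≈ 26.9258

Integral: ∫_7^17 ln(x) dx = 24.5433.
Endpoint term: (f(7) + f(17))/2 = (1.94591 + 2.83321)/2 = 2.38956.
Integral + boundary = 26.9328.
Order-1 term: 1/12 · (0.0588235 − 0.142857) = -0.00700280.
Partial sum through k=1: 26.9258.
Order-2 term: −1/720 · (0.000407083 − 0.00583090) = 7.53308e-06.
Partial sum through k=2: 26.9258.
Order-3 term: 1/30240 · (1.69031e-05 − 0.00142798) = -4.66625e-08.
Partial sum through k=3: 26.9258.
Order-4 term: −1/1209600 · (1.75465e-06 − 0.000874271) = 7.21327e-10.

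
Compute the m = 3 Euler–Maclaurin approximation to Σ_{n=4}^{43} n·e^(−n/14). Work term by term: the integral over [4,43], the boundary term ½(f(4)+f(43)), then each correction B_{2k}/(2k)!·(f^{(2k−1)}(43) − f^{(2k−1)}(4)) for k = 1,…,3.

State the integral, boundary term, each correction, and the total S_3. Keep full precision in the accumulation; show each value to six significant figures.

S_3 ≈ 154.828

∫_4^43 x·e^(−x/14) dx evaluates to 152.381.
½[f(4) + f(43)] = ½[3.00591 + 1.99326] = 2.49958.
Running total after boundary: 154.881.
k=1: B_{2}/(2)! × [f^{(1)}(43) − f^{(1)}(4)] = 1/12 × (-0.0960208 − 0.536769) = -0.0527325.
After k=1: 154.828.
k=2: B_{4}/(4)! × [f^{(3)}(43) − f^{(3)}(4)] = −1/720 × (-1.68932e-05 − 0.0104068) = 1.44773e-05.
After k=2: 154.828.
k=3: B_{6}/(6)! × [f^{(5)}(43) − f^{(5)}(4)] = 1/30240 × (2.32712e-06 − 9.22188e-05) = -2.97261e-09.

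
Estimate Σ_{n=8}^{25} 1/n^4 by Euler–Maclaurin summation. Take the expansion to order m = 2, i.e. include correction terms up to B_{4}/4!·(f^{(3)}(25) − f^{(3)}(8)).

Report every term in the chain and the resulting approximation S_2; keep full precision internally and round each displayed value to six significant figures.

Integral: ∫_8^25 1/x^4 dx = 0.000629708.
½[f(8) + f(25)] = ½[0.000244141 + 2.56000e-06] = 0.000123350.
So far: 0.000753059.
Correction k=1: B_{2}/2! · (f^{(1)}(25) − f^{(1)}(8)) = 1/12 · (-4.09600e-07 − (-0.000122070)) = 1.01384e-05.
Partial sum through k=1: 0.000763197.
Correction k=2: B_{4}/4! · (f^{(3)}(25) − f^{(3)}(8)) = −1/720 · (-1.96608e-08 − (-5.72205e-05)) = -7.94456e-08.

S_2 ≈ 0.000763118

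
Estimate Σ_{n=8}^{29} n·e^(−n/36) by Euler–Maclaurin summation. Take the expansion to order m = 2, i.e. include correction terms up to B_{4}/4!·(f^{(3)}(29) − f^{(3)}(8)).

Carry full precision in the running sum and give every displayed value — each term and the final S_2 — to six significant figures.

S_2 ≈ 232.401

Integral: ∫_8^29 x·e^(−x/36) dx = 222.763.
Boundary: ½(f(8) + f(29)) = ½(6.40590 + 12.9583) = 9.68212.
So far: 232.445.
Correction k=1: B_{2}/2! · (f^{(1)}(29) − f^{(1)}(8)) = 1/12 · (0.0868855 − 0.622796) = -0.0446592.
Running total after k=1: 232.401.
Correction k=2: B_{4}/4! · (f^{(3)}(29) − f^{(3)}(8)) = −1/720 · (0.000756609 − 0.00171626) = 1.33285e-06.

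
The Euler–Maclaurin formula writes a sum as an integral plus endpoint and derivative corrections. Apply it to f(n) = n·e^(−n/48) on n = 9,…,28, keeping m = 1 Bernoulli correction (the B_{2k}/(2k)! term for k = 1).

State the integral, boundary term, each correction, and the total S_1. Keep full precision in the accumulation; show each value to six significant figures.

Integral: ∫_9^28 x·e^(−x/48) dx = 232.511.
Endpoint term: (f(9) + f(28))/2 = (7.46126 + 15.6250)/2 = 11.5431.
Running total after boundary: 244.055.
Correction k=1: B_{2}/2! · (f^{(1)}(28) − f^{(1)}(9)) = 1/12 · (0.232515 − 0.673586) = -0.0367560.

S_1 ≈ 244.018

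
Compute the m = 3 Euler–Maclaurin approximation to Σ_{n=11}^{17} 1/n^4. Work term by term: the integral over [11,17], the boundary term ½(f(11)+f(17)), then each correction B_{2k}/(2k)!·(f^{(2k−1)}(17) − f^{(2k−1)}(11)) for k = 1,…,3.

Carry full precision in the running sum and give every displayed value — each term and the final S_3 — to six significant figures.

∫_11^17 1/x^4 dx evaluates to 0.000182591.
Boundary: ½(f(11) + f(17)) = ½(6.83013e-05 + 1.19730e-05) = 4.01372e-05.
Running total after boundary: 0.000222728.
Correction k=1: B_{2}/2! · (f^{(1)}(17) − f^{(1)}(11)) = 1/12 · (-2.81719e-06 − (-2.48369e-05)) = 1.83497e-06.
After k=1: 0.000224563.
Correction k=2: B_{4}/4! · (f^{(3)}(17) − f^{(3)}(11)) = −1/720 · (-2.92441e-07 − (-6.15790e-06)) = -8.14647e-09.
After k=2: 0.000224555.
Correction k=3: B_{6}/6! · (f^{(5)}(17) − f^{(5)}(11)) = 1/30240 · (-5.66668e-08 − (-2.84994e-06)) = 9.23700e-11.

S_3 ≈ 0.000224555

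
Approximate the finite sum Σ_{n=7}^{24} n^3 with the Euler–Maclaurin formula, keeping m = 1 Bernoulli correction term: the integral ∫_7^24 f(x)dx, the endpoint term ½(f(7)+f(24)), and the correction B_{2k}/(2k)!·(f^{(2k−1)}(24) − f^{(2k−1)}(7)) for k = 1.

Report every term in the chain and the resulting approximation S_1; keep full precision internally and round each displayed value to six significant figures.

∫_7^24 x^3 dx evaluates to 82343.8.
Endpoint term: (f(7) + f(24))/2 = (343.000 + 13824.0)/2 = 7083.50.
So far: 89427.2.
Correction k=1: B_{2}/2! · (f^{(1)}(24) − f^{(1)}(7)) = 1/12 · (1728.00 − 147.000) = 131.750.

S_1 ≈ 89559.0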